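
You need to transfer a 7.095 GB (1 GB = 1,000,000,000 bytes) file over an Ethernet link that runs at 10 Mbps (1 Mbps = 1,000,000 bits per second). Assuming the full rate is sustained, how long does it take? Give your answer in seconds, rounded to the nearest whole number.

7.095 GB = 7,095,000,000 bytes = 56,760,000,000 bits
10 Mbps = 10,000,000 bits/s
time = 56,760,000,000 / 10,000,000 = 5,676 s

5,676 seconds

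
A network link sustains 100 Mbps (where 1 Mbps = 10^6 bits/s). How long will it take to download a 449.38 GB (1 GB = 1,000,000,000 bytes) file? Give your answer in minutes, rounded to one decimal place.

449.38 GB = 449,380,000,000 bytes = 3,595,040,000,000 bits
100 Mbps = 100,000,000 bits/s
time = 3,595,040,000,000 / 100,000,000 = 35,950.40 s
35,950.40 s / 60 = 599.2 minutes

599.2 minutes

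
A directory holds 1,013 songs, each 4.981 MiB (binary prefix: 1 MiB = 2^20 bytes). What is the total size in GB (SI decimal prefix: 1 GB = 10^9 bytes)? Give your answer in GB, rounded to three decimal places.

5.291 GB

Total = 1,013 × 4.981 MiB = 5045.753 MiB
= 5045.753 × 1,048,576 bytes = 5,290,855,497.728 bytes
1 GB = 1,000,000,000 bytes
5,290,855,497.728 / 1,000,000,000 = 5.291 GB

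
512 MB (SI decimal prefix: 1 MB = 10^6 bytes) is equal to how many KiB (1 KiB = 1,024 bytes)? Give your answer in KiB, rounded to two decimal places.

512 MB × 1,000,000 bytes/MB = 512,000,000 bytes
1 KiB = 2^10 bytes = 1,024 bytes
512,000,000 / 1,024 = 500,000.00 KiB

500,000.00 KiB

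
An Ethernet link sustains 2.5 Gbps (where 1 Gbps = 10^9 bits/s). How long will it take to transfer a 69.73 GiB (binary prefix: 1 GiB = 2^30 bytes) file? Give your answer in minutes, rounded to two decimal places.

69.73 GiB = 74,872,017,387.52 bytes = 598,976,139,100.16 bits
2.5 Gbps = 2,500,000,000 bits/s
time = 598,976,139,100.16 / 2,500,000,000 = 239.590 s
239.590 s / 60 = 3.99 minutes

3.99 minutes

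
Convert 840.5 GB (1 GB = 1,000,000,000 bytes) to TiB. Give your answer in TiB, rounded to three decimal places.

0.764 TiB

840.5 GB × 1,000,000,000 bytes/GB = 840,500,000,000 bytes
1 TiB = 1,099,511,627,776 bytes
840,500,000,000 / 1,099,511,627,776 = 0.764 TiB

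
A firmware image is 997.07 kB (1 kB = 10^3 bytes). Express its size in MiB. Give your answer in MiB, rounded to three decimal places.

0.951 MiB

997.07 kB = 997.07 × 10^3 bytes = 997,070 bytes
1 MiB = 1,048,576 bytes
997,070 / 1,048,576 = 0.951 MiB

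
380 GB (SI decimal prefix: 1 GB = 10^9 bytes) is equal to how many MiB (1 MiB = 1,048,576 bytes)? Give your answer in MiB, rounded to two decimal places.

380 GB = 380 × 10^9 bytes = 380,000,000,000 bytes
1 MiB = 1,048,576 bytes
380,000,000,000 / 1,048,576 = 362,396.24 MiB

362,396.24 MiB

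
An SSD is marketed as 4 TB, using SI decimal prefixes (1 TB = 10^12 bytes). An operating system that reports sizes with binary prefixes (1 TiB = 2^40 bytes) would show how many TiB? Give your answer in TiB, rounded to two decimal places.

4 TB × 1,000,000,000,000 bytes/TB = 4,000,000,000,000 bytes
1 TiB = 2^40 bytes = 1,099,511,627,776 bytes
4,000,000,000,000 / 1,099,511,627,776 = 3.64 TiB

3.64 TiB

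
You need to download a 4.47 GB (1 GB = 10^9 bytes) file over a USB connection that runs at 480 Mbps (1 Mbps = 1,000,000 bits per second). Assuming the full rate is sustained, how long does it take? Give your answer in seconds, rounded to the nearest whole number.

4.47 GB = 4,470,000,000 bytes = 35,760,000,000 bits
480 Mbps = 480,000,000 bits/s
time = 35,760,000,000 / 480,000,000 = 75 s

75 seconds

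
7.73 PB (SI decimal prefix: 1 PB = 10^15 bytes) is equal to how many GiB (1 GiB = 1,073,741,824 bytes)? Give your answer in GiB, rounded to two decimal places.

7,199,123.50 GiB

7.73 PB × 1,000,000,000,000,000 bytes/PB = 7,730,000,000,000,000 bytes
1 GiB = 2^30 bytes = 1,073,741,824 bytes
7,730,000,000,000,000 / 1,073,741,824 = 7,199,123.50 GiB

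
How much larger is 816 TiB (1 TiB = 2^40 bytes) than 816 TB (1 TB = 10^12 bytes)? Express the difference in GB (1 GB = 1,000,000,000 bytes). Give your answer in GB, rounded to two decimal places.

81,201.49 GB

816 TiB = 816 × 1,099,511,627,776 = 897,201,488,265,216 bytes
816 TB = 816 × 1,000,000,000,000 = 816,000,000,000,000 bytes
difference = 81,201,488,265,216 bytes
81,201,488,265,216 / 1,000,000,000 = 81,201.49 GB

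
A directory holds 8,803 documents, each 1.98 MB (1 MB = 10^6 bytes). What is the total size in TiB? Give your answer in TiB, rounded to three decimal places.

Total = 8,803 × 1.98 MB = 17429.94 MB
= 17429.94 × 1,000,000 bytes = 17,429,940,000 bytes
1 TiB = 1,099,511,627,776 bytes
17,429,940,000 / 1,099,511,627,776 = 0.016 TiB

0.016 TiB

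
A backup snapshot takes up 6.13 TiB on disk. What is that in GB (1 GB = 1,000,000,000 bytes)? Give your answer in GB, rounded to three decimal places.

6.13 TiB = 6.13 × 2^40 bytes = 6,740,006,278,266.88 bytes
1 GB = 10^9 bytes = 1,000,000,000 bytes
6,740,006,278,266.88 / 1,000,000,000 = 6,740.006 GB

6,740.006 GB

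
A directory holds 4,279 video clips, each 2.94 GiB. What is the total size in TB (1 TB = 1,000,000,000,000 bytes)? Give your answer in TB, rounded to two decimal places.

Total = 4,279 × 2.94 GiB = 12580.26 GiB
= 12580.26 × 1,073,741,824 bytes = 13,507,951,318,794.24 bytes
1 TB = 1,000,000,000,000 bytes
13,507,951,318,794.24 / 1,000,000,000,000 = 13.51 TB

13.51 TB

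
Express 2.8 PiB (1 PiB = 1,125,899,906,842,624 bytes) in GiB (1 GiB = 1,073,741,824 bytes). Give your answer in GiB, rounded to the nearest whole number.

2,936,013 GiB

2.8 PiB × 1,125,899,906,842,624 bytes/PiB = 3,152,519,739,159,347.2 bytes
1 GiB = 1,073,741,824 bytes
3,152,519,739,159,347.2 / 1,073,741,824 = 2,936,013 GiB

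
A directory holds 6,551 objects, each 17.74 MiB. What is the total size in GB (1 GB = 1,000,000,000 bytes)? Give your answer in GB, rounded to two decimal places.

121.86 GB

Total = 6,551 × 17.74 MiB = 116214.74 MiB
= 116214.74 × 1,048,576 bytes = 121,859,987,210.24 bytes
1 GB = 1,000,000,000 bytes
121,859,987,210.24 / 1,000,000,000 = 121.86 GB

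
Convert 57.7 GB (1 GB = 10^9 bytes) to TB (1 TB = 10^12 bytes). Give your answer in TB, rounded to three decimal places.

0.058 TB

57.7 GB = 57.7 × 10^9 bytes = 57,700,000,000 bytes
1 TB = 1,000,000,000,000 bytes
57,700,000,000 / 1,000,000,000,000 = 0.058 TB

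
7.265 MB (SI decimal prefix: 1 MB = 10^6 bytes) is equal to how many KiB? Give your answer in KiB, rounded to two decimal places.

7,094.73 KiB

7.265 MB = 7.265 × 10^6 bytes = 7,265,000 bytes
1 KiB = 1,024 bytes
7,265,000 / 1,024 = 7,094.73 KiB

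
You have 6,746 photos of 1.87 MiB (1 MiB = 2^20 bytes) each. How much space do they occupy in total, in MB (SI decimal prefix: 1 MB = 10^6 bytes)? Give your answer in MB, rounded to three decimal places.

13,227.807 MB

Total = 6,746 × 1.87 MiB = 12615.02 MiB
= 12615.02 × 1,048,576 bytes = 13,227,807,211.52 bytes
1 MB = 1,000,000 bytes
13,227,807,211.52 / 1,000,000 = 13,227.807 MB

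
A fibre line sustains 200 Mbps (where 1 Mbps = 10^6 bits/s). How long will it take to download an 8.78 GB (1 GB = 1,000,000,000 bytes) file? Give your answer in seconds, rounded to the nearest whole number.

351 seconds

8.78 GB = 8,780,000,000 bytes = 70,240,000,000 bits
200 Mbps = 200,000,000 bits/s
time = 70,240,000,000 / 200,000,000 = 351 s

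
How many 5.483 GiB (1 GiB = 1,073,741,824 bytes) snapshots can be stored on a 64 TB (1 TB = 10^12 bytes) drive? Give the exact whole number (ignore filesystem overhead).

Capacity: 64 TB = 64,000,000,000,000 bytes
Per item: 5.483 GiB = 5,887,326,420.992 bytes
⌊64,000,000,000,000 / 5,887,326,420.992⌋ = 10,870

10,870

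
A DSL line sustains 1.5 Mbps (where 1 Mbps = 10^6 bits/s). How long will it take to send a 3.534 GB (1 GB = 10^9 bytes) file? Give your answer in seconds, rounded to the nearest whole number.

18,848 seconds

3.534 GB = 3,534,000,000 bytes = 28,272,000,000 bits
1.5 Mbps = 1,500,000 bits/s
time = 28,272,000,000 / 1,500,000 = 18,848 s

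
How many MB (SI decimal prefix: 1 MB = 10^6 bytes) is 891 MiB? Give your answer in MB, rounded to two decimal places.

934.28 MB

891 MiB = 891 × 2^20 bytes = 934,281,216 bytes
1 MB = 10^6 bytes = 1,000,000 bytes
934,281,216 / 1,000,000 = 934.28 MB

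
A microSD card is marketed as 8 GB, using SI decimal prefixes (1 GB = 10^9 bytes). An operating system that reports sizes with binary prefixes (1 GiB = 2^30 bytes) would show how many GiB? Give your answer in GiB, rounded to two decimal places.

8 GB = 8 × 10^9 bytes = 8,000,000,000 bytes
1 GiB = 1,073,741,824 bytes
8,000,000,000 / 1,073,741,824 = 7.45 GiB

7.45 GiB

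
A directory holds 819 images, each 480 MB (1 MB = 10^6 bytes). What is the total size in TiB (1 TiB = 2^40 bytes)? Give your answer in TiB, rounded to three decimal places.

Total = 819 × 480 MB = 393,120 MB
= 393,120 × 1,000,000 bytes = 393,120,000,000 bytes
1 TiB = 1,099,511,627,776 bytes
393,120,000,000 / 1,099,511,627,776 = 0.358 TiB

0.358 TiB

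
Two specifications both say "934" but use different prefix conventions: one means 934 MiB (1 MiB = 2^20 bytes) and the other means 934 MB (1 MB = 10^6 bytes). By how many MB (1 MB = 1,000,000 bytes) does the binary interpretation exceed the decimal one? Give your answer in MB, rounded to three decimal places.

45.370 MB

934 MiB = 934 × 1,048,576 = 979,369,984 bytes
934 MB = 934 × 1,000,000 = 934,000,000 bytes
difference = 45,369,984 bytes
45,369,984 / 1,000,000 = 45.370 MB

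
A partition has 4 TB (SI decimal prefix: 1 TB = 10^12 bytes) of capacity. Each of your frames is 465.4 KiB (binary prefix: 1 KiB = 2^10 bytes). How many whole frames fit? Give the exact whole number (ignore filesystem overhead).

8,393,317

Capacity: 4 TB = 4,000,000,000,000 bytes
Per item: 465.4 KiB = 476,569.6 bytes
⌊4,000,000,000,000 / 476,569.6⌋ = 8,393,317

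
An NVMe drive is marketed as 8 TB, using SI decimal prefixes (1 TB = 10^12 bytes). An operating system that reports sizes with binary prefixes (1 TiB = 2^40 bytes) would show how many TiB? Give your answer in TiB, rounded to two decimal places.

7.28 TiB

8 TB = 8 × 10^12 bytes = 8,000,000,000,000 bytes
1 TiB = 1,099,511,627,776 bytes
8,000,000,000,000 / 1,099,511,627,776 = 7.28 TiB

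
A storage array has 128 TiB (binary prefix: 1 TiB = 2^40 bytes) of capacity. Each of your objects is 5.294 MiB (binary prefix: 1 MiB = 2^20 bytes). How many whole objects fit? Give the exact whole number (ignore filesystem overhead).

25,352,800

Capacity: 128 TiB = 140,737,488,355,328 bytes
Per item: 5.294 MiB = 5,551,161.344 bytes
⌊140,737,488,355,328 / 5,551,161.344⌋ = 25,352,800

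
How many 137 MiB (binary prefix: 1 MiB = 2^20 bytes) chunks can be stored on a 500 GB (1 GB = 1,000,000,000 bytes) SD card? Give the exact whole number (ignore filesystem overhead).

Capacity: 500 GB = 500,000,000,000 bytes
Per item: 137 MiB = 143,654,912 bytes
⌊500,000,000,000 / 143,654,912⌋ = 3,480

3,480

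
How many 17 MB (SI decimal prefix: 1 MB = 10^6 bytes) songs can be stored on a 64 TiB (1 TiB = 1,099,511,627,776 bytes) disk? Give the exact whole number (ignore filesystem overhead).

Capacity: 64 TiB = 70,368,744,177,664 bytes
Per item: 17 MB = 17,000,000 bytes
⌊70,368,744,177,664 / 17,000,000⌋ = 4,139,337

4,139,337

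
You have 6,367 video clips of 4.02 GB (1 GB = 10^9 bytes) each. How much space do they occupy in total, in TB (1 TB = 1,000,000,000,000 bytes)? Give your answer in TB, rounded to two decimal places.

Total = 6,367 × 4.02 GB = 25595.34 GB
= 25595.34 × 1,000,000,000 bytes = 25,595,340,000,000 bytes
1 TB = 1,000,000,000,000 bytes
25,595,340,000,000 / 1,000,000,000,000 = 25.60 TB

25.60 TB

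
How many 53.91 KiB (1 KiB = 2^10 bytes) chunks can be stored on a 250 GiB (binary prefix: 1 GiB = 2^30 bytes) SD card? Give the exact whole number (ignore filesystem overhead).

4,862,622

Capacity: 250 GiB = 268,435,456,000 bytes
Per item: 53.91 KiB = 55,203.84 bytes
⌊268,435,456,000 / 55,203.84⌋ = 4,862,622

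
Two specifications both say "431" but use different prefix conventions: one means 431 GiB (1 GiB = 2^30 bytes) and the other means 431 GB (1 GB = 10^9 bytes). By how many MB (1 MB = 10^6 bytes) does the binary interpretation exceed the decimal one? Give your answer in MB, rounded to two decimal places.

431 GiB = 431 × 1,073,741,824 = 462,782,726,144 bytes
431 GB = 431 × 1,000,000,000 = 431,000,000,000 bytes
difference = 31,782,726,144 bytes
31,782,726,144 / 1,000,000 = 31,782.73 MB

31,782.73 MB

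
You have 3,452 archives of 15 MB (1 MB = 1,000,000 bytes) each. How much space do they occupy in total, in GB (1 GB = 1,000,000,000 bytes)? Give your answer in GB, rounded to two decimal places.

Total = 3,452 × 15 MB = 51,780 MB
= 51,780 × 1,000,000 bytes = 51,780,000,000 bytes
1 GB = 1,000,000,000 bytes
51,780,000,000 / 1,000,000,000 = 51.78 GB

51.78 GB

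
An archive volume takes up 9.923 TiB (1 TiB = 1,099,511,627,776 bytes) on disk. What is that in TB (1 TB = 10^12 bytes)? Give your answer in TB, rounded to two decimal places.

10.91 TB

9.923 TiB × 1,099,511,627,776 bytes/TiB = 10,910,453,882,421.248 bytes
1 TB = 10^12 bytes = 1,000,000,000,000 bytes
10,910,453,882,421.248 / 1,000,000,000,000 = 10.91 TB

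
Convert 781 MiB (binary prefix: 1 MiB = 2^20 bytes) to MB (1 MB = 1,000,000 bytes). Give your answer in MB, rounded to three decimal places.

781 MiB = 781 × 2^20 bytes = 818,937,856 bytes
1 MB = 10^6 bytes = 1,000,000 bytes
818,937,856 / 1,000,000 = 818.938 MB

818.938 MB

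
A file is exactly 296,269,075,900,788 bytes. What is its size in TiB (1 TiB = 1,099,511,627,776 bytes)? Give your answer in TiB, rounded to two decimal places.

296,269,075,900,788 bytes given.
1 TiB = 1,099,511,627,776 bytes
296,269,075,900,788 / 1,099,511,627,776 = 269.46 TiB

269.46 TiB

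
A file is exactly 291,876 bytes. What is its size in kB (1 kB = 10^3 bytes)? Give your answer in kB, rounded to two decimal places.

291.88 kB

291,876 bytes given.
1 kB = 10^3 bytes = 1,000 bytes
291,876 / 1,000 = 291.88 kB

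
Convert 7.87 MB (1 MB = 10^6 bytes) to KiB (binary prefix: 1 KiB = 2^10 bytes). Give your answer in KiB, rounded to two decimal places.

7.87 MB = 7.87 × 10^6 bytes = 7,870,000 bytes
1 KiB = 1,024 bytes
7,870,000 / 1,024 = 7,685.55 KiB

7,685.55 KiB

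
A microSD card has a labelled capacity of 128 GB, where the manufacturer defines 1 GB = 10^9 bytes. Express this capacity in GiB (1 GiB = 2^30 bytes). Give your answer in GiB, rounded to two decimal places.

119.21 GiB

128 GB = 128 × 10^9 bytes = 128,000,000,000 bytes
1 GiB = 2^30 bytes = 1,073,741,824 bytes
128,000,000,000 / 1,073,741,824 = 119.21 GiB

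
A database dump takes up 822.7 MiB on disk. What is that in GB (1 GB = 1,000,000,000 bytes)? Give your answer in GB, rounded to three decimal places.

822.7 MiB × 1,048,576 bytes/MiB = 862,663,475.2 bytes
1 GB = 10^9 bytes = 1,000,000,000 bytes
862,663,475.2 / 1,000,000,000 = 0.863 GB

0.863 GB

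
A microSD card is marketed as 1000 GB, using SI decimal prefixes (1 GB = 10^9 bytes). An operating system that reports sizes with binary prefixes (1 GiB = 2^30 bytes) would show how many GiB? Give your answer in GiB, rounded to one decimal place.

1000 GB × 1,000,000,000 bytes/GB = 1,000,000,000,000 bytes
1 GiB = 2^30 bytes = 1,073,741,824 bytes
1,000,000,000,000 / 1,073,741,824 = 931.3 GiB

931.3 GiB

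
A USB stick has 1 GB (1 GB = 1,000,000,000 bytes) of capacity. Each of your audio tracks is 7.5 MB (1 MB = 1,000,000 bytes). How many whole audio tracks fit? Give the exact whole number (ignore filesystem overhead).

Capacity: 1 GB = 1,000,000,000 bytes
Per item: 7.5 MB = 7,500,000 bytes
⌊1,000,000,000 / 7,500,000⌋ = 133

133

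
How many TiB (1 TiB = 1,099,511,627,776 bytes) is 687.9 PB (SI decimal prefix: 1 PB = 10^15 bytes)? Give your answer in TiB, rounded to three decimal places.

687.9 PB × 1,000,000,000,000,000 bytes/PB = 687,900,000,000,000,000 bytes
1 TiB = 1,099,511,627,776 bytes
687,900,000,000,000,000 / 1,099,511,627,776 = 625,641.405 TiB

625,641.405 TiB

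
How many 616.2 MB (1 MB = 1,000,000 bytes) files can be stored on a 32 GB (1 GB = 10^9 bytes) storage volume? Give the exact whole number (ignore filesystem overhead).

51

Capacity: 32 GB = 32,000,000,000 bytes
Per item: 616.2 MB = 616,200,000 bytes
⌊32,000,000,000 / 616,200,000⌋ = 51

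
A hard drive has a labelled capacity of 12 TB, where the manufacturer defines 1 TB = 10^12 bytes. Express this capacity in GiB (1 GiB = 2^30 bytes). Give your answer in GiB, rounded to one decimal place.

11,175.9 GiB

12 TB × 1,000,000,000,000 bytes/TB = 12,000,000,000,000 bytes
1 GiB = 2^30 bytes = 1,073,741,824 bytes
12,000,000,000,000 / 1,073,741,824 = 11,175.9 GiB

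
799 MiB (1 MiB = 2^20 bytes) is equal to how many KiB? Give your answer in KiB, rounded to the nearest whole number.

818,176 KiB

799 MiB × 1,048,576 bytes/MiB = 837,812,224 bytes
1 KiB = 2^10 bytes = 1,024 bytes
837,812,224 / 1,024 = 818,176 KiB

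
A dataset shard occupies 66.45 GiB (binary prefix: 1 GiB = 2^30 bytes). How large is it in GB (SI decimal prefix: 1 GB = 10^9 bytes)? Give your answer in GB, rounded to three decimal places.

66.45 GiB × 1,073,741,824 bytes/GiB = 71,350,144,204.8 bytes
1 GB = 1,000,000,000 bytes
71,350,144,204.8 / 1,000,000,000 = 71.350 GB

71.350 GB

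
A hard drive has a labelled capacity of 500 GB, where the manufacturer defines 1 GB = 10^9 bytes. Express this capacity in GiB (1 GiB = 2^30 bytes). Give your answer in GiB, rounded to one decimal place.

465.7 GiB

500 GB = 500 × 10^9 bytes = 500,000,000,000 bytes
1 GiB = 2^30 bytes = 1,073,741,824 bytes
500,000,000,000 / 1,073,741,824 = 465.7 GiB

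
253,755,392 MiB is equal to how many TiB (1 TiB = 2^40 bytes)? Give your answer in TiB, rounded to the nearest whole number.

242 TiB

253,755,392 MiB = 253,755,392 × 2^20 bytes = 266,081,813,921,792 bytes
1 TiB = 2^40 bytes = 1,099,511,627,776 bytes
266,081,813,921,792 / 1,099,511,627,776 = 242 TiB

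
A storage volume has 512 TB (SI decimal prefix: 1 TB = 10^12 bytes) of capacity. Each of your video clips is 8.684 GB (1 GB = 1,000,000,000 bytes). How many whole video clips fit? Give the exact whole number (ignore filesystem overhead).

58,959

Capacity: 512 TB = 512,000,000,000,000 bytes
Per item: 8.684 GB = 8,684,000,000 bytes
⌊512,000,000,000,000 / 8,684,000,000⌋ = 58,959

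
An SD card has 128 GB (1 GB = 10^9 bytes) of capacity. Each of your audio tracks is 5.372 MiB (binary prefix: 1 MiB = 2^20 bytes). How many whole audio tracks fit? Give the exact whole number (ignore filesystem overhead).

22,723

Capacity: 128 GB = 128,000,000,000 bytes
Per item: 5.372 MiB = 5,632,950.272 bytes
⌊128,000,000,000 / 5,632,950.272⌋ = 22,723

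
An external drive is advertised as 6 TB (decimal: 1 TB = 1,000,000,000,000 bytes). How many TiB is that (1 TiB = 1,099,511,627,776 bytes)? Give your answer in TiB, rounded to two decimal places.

6 TB = 6 × 10^12 bytes = 6,000,000,000,000 bytes
1 TiB = 1,099,511,627,776 bytes
6,000,000,000,000 / 1,099,511,627,776 = 5.46 TiB

5.46 TiB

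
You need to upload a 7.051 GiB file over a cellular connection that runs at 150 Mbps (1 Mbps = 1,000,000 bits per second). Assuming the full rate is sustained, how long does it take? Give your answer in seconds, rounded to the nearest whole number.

404 seconds

7.051 GiB = 7,570,953,601.024 bytes = 60,567,628,808.192 bits
150 Mbps = 150,000,000 bits/s
time = 60,567,628,808.192 / 150,000,000 = 404 s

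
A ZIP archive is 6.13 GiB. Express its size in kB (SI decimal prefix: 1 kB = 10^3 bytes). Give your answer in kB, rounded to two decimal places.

6.13 GiB × 1,073,741,824 bytes/GiB = 6,582,037,381.12 bytes
1 kB = 1,000 bytes
6,582,037,381.12 / 1,000 = 6,582,037.38 kB

6,582,037.38 kB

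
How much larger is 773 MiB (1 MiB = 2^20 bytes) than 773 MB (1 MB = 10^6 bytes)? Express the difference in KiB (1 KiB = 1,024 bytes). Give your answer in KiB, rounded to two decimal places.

773 MiB = 773 × 1,048,576 = 810,549,248 bytes
773 MB = 773 × 1,000,000 = 773,000,000 bytes
difference = 37,549,248 bytes
37,549,248 / 1,024 = 36,669.19 KiB

36,669.19 KiB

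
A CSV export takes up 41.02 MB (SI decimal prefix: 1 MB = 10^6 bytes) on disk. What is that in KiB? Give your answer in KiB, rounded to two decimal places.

41.02 MB × 1,000,000 bytes/MB = 41,020,000 bytes
1 KiB = 1,024 bytes
41,020,000 / 1,024 = 40,058.59 KiB

40,058.59 KiB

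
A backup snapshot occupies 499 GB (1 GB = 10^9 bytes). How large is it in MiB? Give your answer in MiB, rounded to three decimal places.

475,883.484 MiB

499 GB × 1,000,000,000 bytes/GB = 499,000,000,000 bytes
1 MiB = 1,048,576 bytes
499,000,000,000 / 1,048,576 = 475,883.484 MiB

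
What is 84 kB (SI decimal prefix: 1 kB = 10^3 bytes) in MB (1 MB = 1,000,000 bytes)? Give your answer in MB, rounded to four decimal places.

84 kB = 84 × 10^3 bytes = 84,000 bytes
1 MB = 10^6 bytes = 1,000,000 bytes
84,000 / 1,000,000 = 0.0840 MB

0.0840 MB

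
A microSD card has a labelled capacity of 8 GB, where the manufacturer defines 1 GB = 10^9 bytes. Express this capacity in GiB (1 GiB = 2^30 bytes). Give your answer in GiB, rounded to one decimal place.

8 GB × 1,000,000,000 bytes/GB = 8,000,000,000 bytes
1 GiB = 1,073,741,824 bytes
8,000,000,000 / 1,073,741,824 = 7.5 GiB

7.5 GiB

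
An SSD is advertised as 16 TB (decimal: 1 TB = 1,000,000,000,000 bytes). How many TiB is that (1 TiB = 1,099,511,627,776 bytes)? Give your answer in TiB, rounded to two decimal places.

14.55 TiB

16 TB = 16 × 10^12 bytes = 16,000,000,000,000 bytes
1 TiB = 1,099,511,627,776 bytes
16,000,000,000,000 / 1,099,511,627,776 = 14.55 TiB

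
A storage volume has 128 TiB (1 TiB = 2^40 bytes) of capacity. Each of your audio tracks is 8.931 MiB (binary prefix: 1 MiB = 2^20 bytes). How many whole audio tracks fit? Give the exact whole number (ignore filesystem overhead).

Capacity: 128 TiB = 140,737,488,355,328 bytes
Per item: 8.931 MiB = 9,364,832.256 bytes
⌊140,737,488,355,328 / 9,364,832.256⌋ = 15,028,297

15,028,297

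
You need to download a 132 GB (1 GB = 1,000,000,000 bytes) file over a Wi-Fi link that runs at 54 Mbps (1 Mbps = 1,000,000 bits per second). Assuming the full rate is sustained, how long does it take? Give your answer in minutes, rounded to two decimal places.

325.93 minutes

132 GB = 132,000,000,000 bytes = 1,056,000,000,000 bits
54 Mbps = 54,000,000 bits/s
time = 1,056,000,000,000 / 54,000,000 = 19,555.556 s
19,555.556 s / 60 = 325.93 minutes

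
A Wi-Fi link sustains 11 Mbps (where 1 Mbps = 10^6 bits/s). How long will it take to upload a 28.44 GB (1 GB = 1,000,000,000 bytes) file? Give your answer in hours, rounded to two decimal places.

28.44 GB = 28,440,000,000 bytes = 227,520,000,000 bits
11 Mbps = 11,000,000 bits/s
time = 227,520,000,000 / 11,000,000 = 20,683.6364 s
20,683.6364 s / 3600 = 5.75 hours

5.75 hours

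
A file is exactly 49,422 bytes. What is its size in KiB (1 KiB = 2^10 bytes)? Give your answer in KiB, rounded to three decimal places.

49,422 bytes given.
1 KiB = 2^10 bytes = 1,024 bytes
49,422 / 1,024 = 48.264 KiB

48.264 KiB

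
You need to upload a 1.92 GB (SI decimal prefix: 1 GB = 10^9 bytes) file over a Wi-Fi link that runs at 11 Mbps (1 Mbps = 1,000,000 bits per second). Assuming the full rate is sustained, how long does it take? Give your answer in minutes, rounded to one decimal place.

23.3 minutes

1.92 GB = 1,920,000,000 bytes = 15,360,000,000 bits
11 Mbps = 11,000,000 bits/s
time = 15,360,000,000 / 11,000,000 = 1,396.36 s
1,396.36 s / 60 = 23.3 minutes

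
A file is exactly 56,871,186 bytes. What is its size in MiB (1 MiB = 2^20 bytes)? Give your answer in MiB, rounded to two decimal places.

54.24 MiB

56,871,186 bytes given.
1 MiB = 1,048,576 bytes
56,871,186 / 1,048,576 = 54.24 MiB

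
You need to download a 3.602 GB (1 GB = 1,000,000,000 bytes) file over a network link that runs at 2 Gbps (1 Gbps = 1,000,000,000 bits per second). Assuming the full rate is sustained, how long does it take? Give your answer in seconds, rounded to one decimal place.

14.4 seconds

3.602 GB = 3,602,000,000 bytes = 28,816,000,000 bits
2 Gbps = 2,000,000,000 bits/s
time = 28,816,000,000 / 2,000,000,000 = 14.4 s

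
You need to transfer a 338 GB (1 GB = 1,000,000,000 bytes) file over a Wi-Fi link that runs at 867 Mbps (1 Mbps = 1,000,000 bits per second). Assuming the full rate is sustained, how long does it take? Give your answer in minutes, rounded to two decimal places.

51.98 minutes

338 GB = 338,000,000,000 bytes = 2,704,000,000,000 bits
867 Mbps = 867,000,000 bits/s
time = 2,704,000,000,000 / 867,000,000 = 3,118.800 s
3,118.800 s / 60 = 51.98 minutes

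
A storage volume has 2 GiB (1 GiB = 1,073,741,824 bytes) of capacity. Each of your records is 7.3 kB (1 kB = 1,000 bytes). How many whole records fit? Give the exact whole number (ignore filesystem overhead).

Capacity: 2 GiB = 2,147,483,648 bytes
Per item: 7.3 kB = 7,300 bytes
⌊2,147,483,648 / 7,300⌋ = 294,175

294,175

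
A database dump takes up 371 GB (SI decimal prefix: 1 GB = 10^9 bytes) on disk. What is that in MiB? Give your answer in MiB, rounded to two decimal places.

371 GB × 1,000,000,000 bytes/GB = 371,000,000,000 bytes
1 MiB = 1,048,576 bytes
371,000,000,000 / 1,048,576 = 353,813.17 MiB

353,813.17 MiB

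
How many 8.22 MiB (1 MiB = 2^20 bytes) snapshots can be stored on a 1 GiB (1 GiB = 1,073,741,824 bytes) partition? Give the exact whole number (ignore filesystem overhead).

124

Capacity: 1 GiB = 1,073,741,824 bytes
Per item: 8.22 MiB = 8,619,294.72 bytes
⌊1,073,741,824 / 8,619,294.72⌋ = 124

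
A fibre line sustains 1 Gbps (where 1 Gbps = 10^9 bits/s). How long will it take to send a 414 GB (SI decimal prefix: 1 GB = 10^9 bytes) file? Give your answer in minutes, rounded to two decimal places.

55.20 minutes

414 GB = 414,000,000,000 bytes = 3,312,000,000,000 bits
1 Gbps = 1,000,000,000 bits/s
time = 3,312,000,000,000 / 1,000,000,000 = 3,312.000 s
3,312.000 s / 60 = 55.20 minutes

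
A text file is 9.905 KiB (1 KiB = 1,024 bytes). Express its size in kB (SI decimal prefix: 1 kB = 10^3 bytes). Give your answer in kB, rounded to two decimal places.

10.14 kB

9.905 KiB × 1,024 bytes/KiB = 10,142.72 bytes
1 kB = 1,000 bytes
10,142.72 / 1,000 = 10.14 kB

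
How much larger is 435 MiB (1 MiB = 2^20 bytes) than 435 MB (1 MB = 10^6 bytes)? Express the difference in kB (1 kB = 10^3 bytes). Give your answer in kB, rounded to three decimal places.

435 MiB = 435 × 1,048,576 = 456,130,560 bytes
435 MB = 435 × 1,000,000 = 435,000,000 bytes
difference = 21,130,560 bytes
21,130,560 / 1,000 = 21,130.560 kB

21,130.560 kB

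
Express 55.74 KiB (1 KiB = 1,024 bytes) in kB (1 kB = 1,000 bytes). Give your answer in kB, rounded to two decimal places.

57.08 kB

55.74 KiB × 1,024 bytes/KiB = 57,077.76 bytes
1 kB = 10^3 bytes = 1,000 bytes
57,077.76 / 1,000 = 57.08 kB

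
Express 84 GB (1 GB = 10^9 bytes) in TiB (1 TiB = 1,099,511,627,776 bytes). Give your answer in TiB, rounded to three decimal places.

0.076 TiB

84 GB × 1,000,000,000 bytes/GB = 84,000,000,000 bytes
1 TiB = 1,099,511,627,776 bytes
84,000,000,000 / 1,099,511,627,776 = 0.076 TiB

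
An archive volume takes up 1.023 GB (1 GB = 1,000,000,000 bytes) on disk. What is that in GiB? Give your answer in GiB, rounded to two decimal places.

0.95 GiB

1.023 GB = 1.023 × 10^9 bytes = 1,023,000,000 bytes
1 GiB = 2^30 bytes = 1,073,741,824 bytes
1,023,000,000 / 1,073,741,824 = 0.95 GiB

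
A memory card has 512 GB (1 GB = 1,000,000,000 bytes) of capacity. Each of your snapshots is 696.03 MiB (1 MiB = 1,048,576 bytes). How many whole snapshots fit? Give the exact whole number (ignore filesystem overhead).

701

Capacity: 512 GB = 512,000,000,000 bytes
Per item: 696.03 MiB = 729,840,353.28 bytes
⌊512,000,000,000 / 729,840,353.28⌋ = 701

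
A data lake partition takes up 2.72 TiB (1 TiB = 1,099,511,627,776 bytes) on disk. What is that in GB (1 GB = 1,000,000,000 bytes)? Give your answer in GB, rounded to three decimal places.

2,990.672 GB

2.72 TiB = 2.72 × 2^40 bytes = 2,990,671,627,550.72 bytes
1 GB = 1,000,000,000 bytes
2,990,671,627,550.72 / 1,000,000,000 = 2,990.672 GB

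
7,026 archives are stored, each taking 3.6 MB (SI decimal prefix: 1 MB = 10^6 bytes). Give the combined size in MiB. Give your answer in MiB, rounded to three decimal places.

24,121.857 MiB

Total = 7,026 × 3.6 MB = 25293.6 MB
= 25293.6 × 1,000,000 bytes = 25,293,600,000 bytes
1 MiB = 1,048,576 bytes
25,293,600,000 / 1,048,576 = 24,121.857 MiB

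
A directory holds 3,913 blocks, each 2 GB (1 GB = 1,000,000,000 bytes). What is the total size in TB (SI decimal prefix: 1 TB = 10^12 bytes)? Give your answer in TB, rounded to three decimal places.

Total = 3,913 × 2 GB = 7826 GB
= 7826 × 1,000,000,000 bytes = 7,826,000,000,000 bytes
1 TB = 1,000,000,000,000 bytes
7,826,000,000,000 / 1,000,000,000,000 = 7.826 TB

7.826 TB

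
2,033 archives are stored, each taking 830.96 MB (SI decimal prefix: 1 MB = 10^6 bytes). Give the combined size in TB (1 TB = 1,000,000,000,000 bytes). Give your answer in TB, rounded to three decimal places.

1.689 TB

Total = 2,033 × 830.96 MB = 1689341.68 MB
= 1689341.68 × 1,000,000 bytes = 1,689,341,680,000 bytes
1 TB = 1,000,000,000,000 bytes
1,689,341,680,000 / 1,000,000,000,000 = 1.689 TB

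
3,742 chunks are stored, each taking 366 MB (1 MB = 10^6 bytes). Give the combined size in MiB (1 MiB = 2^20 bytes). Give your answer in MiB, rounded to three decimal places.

Total = 3,742 × 366 MB = 1,369,572 MB
= 1,369,572 × 1,000,000 bytes = 1,369,572,000,000 bytes
1 MiB = 1,048,576 bytes
1,369,572,000,000 / 1,048,576 = 1,306,125.641 MiB

1,306,125.641 MiB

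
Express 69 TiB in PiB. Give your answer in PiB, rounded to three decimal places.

69 TiB = 69 × 2^40 bytes = 75,866,302,316,544 bytes
1 PiB = 1,125,899,906,842,624 bytes
75,866,302,316,544 / 1,125,899,906,842,624 = 0.067 PiB

0.067 PiB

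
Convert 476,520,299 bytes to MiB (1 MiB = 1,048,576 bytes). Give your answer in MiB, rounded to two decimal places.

476,520,299 bytes given.
1 MiB = 1,048,576 bytes
476,520,299 / 1,048,576 = 454.45 MiB

454.45 MiB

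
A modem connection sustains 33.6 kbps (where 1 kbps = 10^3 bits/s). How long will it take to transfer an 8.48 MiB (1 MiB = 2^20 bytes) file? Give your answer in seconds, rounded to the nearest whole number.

8.48 MiB = 8,891,924.48 bytes = 71,135,395.84 bits
33.6 kbps = 33,600 bits/s
time = 71,135,395.84 / 33,600 = 2,117 s

2,117 seconds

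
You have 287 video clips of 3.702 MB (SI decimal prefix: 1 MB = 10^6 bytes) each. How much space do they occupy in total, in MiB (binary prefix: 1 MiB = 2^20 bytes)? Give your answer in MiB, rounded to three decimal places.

1,013.254 MiB

Total = 287 × 3.702 MB = 1062.474 MB
= 1062.474 × 1,000,000 bytes = 1,062,474,000 bytes
1 MiB = 1,048,576 bytes
1,062,474,000 / 1,048,576 = 1,013.254 MiB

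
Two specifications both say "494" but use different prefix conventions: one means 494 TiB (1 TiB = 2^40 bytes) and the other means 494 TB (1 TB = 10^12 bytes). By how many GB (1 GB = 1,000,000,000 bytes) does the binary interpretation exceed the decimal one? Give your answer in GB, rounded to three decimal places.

494 TiB = 494 × 1,099,511,627,776 = 543,158,744,121,344 bytes
494 TB = 494 × 1,000,000,000,000 = 494,000,000,000,000 bytes
difference = 49,158,744,121,344 bytes
49,158,744,121,344 / 1,000,000,000 = 49,158.744 GB

49,158.744 GB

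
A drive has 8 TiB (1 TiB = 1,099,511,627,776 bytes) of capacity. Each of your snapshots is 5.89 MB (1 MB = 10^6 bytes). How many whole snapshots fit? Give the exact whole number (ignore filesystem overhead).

1,493,394

Capacity: 8 TiB = 8,796,093,022,208 bytes
Per item: 5.89 MB = 5,890,000 bytes
⌊8,796,093,022,208 / 5,890,000⌋ = 1,493,394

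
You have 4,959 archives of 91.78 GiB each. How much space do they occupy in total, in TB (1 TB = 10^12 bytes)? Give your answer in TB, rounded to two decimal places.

Total = 4,959 × 91.78 GiB = 455137.02 GiB
= 455137.02 × 1,073,741,824 bytes = 488,699,654,024,724.48 bytes
1 TB = 1,000,000,000,000 bytes
488,699,654,024,724.48 / 1,000,000,000,000 = 488.70 TB

488.70 TB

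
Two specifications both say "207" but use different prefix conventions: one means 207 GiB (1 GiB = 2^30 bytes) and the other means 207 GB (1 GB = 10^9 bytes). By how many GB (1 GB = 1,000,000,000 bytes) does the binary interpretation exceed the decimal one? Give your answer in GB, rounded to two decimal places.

15.26 GB

207 GiB = 207 × 1,073,741,824 = 222,264,557,568 bytes
207 GB = 207 × 1,000,000,000 = 207,000,000,000 bytes
difference = 15,264,557,568 bytes
15,264,557,568 / 1,000,000,000 = 15.26 GB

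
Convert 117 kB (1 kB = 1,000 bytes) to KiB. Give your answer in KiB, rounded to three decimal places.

114.258 KiB

117 kB × 1,000 bytes/kB = 117,000 bytes
1 KiB = 1,024 bytes
117,000 / 1,024 = 114.258 KiB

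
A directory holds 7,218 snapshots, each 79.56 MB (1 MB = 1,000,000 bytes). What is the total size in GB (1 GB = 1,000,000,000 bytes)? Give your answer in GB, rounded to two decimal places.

574.26 GB

Total = 7,218 × 79.56 MB = 574264.08 MB
= 574264.08 × 1,000,000 bytes = 574,264,080,000 bytes
1 GB = 1,000,000,000 bytes
574,264,080,000 / 1,000,000,000 = 574.26 GB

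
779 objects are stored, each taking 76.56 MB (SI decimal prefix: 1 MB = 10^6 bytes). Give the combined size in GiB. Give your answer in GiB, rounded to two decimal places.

Total = 779 × 76.56 MB = 59640.24 MB
= 59640.24 × 1,000,000 bytes = 59,640,240,000 bytes
1 GiB = 1,073,741,824 bytes
59,640,240,000 / 1,073,741,824 = 55.54 GiB

55.54 GiB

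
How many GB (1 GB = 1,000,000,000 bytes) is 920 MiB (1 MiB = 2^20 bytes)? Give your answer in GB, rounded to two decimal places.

920 MiB = 920 × 2^20 bytes = 964,689,920 bytes
1 GB = 10^9 bytes = 1,000,000,000 bytes
964,689,920 / 1,000,000,000 = 0.96 GB

0.96 GB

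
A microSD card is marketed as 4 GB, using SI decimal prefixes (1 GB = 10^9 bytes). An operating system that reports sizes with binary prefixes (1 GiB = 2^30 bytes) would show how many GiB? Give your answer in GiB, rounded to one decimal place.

4 GB × 1,000,000,000 bytes/GB = 4,000,000,000 bytes
1 GiB = 2^30 bytes = 1,073,741,824 bytes
4,000,000,000 / 1,073,741,824 = 3.7 GiB

3.7 GiB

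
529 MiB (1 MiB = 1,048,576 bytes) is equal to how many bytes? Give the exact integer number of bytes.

529 × 1,048,576 = 554,696,704 bytes

554,696,704 bytes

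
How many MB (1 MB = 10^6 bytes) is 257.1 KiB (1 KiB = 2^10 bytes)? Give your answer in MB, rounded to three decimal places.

257.1 KiB = 257.1 × 2^10 bytes = 263,270.4 bytes
1 MB = 10^6 bytes = 1,000,000 bytes
263,270.4 / 1,000,000 = 0.263 MB

0.263 MB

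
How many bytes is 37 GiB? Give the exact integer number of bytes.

37 × 1,073,741,824 = 39,728,447,488 bytes

39,728,447,488 bytes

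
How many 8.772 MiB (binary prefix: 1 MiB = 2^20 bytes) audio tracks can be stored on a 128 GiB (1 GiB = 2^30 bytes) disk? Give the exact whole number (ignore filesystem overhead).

Capacity: 128 GiB = 137,438,953,472 bytes
Per item: 8.772 MiB = 9,198,108.672 bytes
⌊137,438,953,472 / 9,198,108.672⌋ = 14,942

14,942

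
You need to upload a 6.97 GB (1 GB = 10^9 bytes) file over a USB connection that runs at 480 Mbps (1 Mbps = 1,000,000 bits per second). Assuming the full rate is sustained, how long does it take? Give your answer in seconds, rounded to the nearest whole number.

116 seconds

6.97 GB = 6,970,000,000 bytes = 55,760,000,000 bits
480 Mbps = 480,000,000 bits/s
time = 55,760,000,000 / 480,000,000 = 116 s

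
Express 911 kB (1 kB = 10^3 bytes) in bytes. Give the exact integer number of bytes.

911 × 1,000 = 911,000 bytes  (1 kB = 10^3 bytes)

911,000 bytes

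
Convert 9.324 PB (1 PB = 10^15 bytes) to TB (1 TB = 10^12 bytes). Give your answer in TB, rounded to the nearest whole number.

9.324 PB × 1,000,000,000,000,000 bytes/PB = 9,324,000,000,000,000 bytes
1 TB = 1,000,000,000,000 bytes
9,324,000,000,000,000 / 1,000,000,000,000 = 9,324 TB

9,324 TB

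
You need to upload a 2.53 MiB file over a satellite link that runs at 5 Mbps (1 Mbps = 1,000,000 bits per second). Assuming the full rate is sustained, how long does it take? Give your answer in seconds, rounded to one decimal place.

4.2 seconds

2.53 MiB = 2,652,897.28 bytes = 21,223,178.24 bits
5 Mbps = 5,000,000 bits/s
time = 21,223,178.24 / 5,000,000 = 4.2 s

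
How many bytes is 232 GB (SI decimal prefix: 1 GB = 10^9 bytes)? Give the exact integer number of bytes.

232 × 1,000,000,000 = 232,000,000,000 bytes  (1 GB = 10^9 bytes)

232,000,000,000 bytes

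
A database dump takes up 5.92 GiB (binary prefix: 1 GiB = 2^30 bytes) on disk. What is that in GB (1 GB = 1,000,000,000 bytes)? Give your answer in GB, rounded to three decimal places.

6.357 GB

5.92 GiB × 1,073,741,824 bytes/GiB = 6,356,551,598.08 bytes
1 GB = 1,000,000,000 bytes
6,356,551,598.08 / 1,000,000,000 = 6.357 GB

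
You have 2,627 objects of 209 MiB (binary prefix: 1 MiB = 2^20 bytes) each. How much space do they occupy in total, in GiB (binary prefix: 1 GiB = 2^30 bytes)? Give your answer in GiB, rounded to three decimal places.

536.175 GiB

Total = 2,627 × 209 MiB = 549,043 MiB
= 549,043 × 1,048,576 bytes = 575,713,312,768 bytes
1 GiB = 1,073,741,824 bytes
575,713,312,768 / 1,073,741,824 = 536.175 GiB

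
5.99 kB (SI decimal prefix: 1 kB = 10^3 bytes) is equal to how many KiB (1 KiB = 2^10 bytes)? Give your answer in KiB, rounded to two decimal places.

5.85 KiB

5.99 kB = 5.99 × 10^3 bytes = 5,990 bytes
1 KiB = 2^10 bytes = 1,024 bytes
5,990 / 1,024 = 5.85 KiB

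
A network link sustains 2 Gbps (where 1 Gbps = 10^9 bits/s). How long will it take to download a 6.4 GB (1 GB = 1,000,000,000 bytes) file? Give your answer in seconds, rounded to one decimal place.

6.4 GB = 6,400,000,000 bytes = 51,200,000,000 bits
2 Gbps = 2,000,000,000 bits/s
time = 51,200,000,000 / 2,000,000,000 = 25.6 s

25.6 seconds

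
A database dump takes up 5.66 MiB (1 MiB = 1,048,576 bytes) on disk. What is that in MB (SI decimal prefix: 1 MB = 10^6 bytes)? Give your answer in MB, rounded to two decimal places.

5.66 MiB × 1,048,576 bytes/MiB = 5,934,940.16 bytes
1 MB = 1,000,000 bytes
5,934,940.16 / 1,000,000 = 5.93 MB

5.93 MB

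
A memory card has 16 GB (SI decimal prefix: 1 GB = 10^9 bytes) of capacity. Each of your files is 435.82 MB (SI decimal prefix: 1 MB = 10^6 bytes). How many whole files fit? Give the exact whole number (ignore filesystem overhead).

36

Capacity: 16 GB = 16,000,000,000 bytes
Per item: 435.82 MB = 435,820,000 bytes
⌊16,000,000,000 / 435,820,000⌋ = 36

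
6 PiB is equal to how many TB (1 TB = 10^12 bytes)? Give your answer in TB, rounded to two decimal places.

6,755.40 TB

6 PiB × 1,125,899,906,842,624 bytes/PiB = 6,755,399,441,055,744 bytes
1 TB = 1,000,000,000,000 bytes
6,755,399,441,055,744 / 1,000,000,000,000 = 6,755.40 TB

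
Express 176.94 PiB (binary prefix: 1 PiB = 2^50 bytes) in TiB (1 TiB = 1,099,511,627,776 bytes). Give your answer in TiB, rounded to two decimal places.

181,186.56 TiB

176.94 PiB × 1,125,899,906,842,624 bytes/PiB = 199,216,729,516,733,890.56 bytes
1 TiB = 2^40 bytes = 1,099,511,627,776 bytes
199,216,729,516,733,890.56 / 1,099,511,627,776 = 181,186.56 TiB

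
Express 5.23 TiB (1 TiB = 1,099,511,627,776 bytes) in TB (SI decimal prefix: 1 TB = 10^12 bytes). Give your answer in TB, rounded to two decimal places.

5.23 TiB × 1,099,511,627,776 bytes/TiB = 5,750,445,813,268.48 bytes
1 TB = 1,000,000,000,000 bytes
5,750,445,813,268.48 / 1,000,000,000,000 = 5.75 TB

5.75 TB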